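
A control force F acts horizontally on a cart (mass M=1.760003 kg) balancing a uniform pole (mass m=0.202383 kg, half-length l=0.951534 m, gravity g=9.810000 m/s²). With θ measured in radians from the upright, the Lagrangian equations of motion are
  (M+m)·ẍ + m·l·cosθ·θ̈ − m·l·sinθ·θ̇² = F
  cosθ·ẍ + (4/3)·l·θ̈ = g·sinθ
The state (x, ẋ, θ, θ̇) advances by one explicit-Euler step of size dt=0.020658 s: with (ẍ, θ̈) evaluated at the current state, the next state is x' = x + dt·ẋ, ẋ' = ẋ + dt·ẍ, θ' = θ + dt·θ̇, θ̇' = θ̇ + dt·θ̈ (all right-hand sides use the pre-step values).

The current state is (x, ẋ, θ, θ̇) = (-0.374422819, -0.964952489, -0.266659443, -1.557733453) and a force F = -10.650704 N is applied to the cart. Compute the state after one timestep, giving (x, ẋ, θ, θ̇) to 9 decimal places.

sinθ=-0.263510423, cosθ=0.964656549
temp = (F + m·l·θ̇²·sinθ)/(M+m) = (-10.650704 + -0.123135260)/1.962386 = -5.490173320
θ̈ = (g·sinθ − cosθ·temp)/(l·(4/3 − m·cos²θ/(M+m))) = 2.302624122
ẍ = temp − m·l·θ̈·cosθ/(M+m) = -5.708149817
Euler: x'=-0.374422819+0.020658·-0.964952489=-0.394356808, ẋ'=-0.964952489+0.020658·-5.708149817=-1.082871448
       θ'=-0.266659443+0.020658·-1.557733453=-0.298839101, θ̇'=-1.557733453+0.020658·2.302624122=-1.510165844

(-0.394356808, -1.082871448, -0.298839101, -1.510165844)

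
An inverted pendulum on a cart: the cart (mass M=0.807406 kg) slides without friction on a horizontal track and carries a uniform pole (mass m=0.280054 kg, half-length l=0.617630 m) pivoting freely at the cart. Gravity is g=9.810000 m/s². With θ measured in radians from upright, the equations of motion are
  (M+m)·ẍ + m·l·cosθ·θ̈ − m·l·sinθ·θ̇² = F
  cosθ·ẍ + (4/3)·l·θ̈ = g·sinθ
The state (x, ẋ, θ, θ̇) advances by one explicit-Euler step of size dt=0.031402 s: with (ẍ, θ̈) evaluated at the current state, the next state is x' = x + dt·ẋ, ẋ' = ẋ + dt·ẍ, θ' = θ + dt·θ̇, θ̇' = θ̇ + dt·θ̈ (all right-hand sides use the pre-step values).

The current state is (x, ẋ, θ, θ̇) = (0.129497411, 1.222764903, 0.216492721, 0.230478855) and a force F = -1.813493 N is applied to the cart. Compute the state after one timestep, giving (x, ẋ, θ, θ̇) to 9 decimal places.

(0.167894674, 1.143338985, 0.223730218, 0.405029343)

sinθ=0.214805543, cosθ=0.976656838
temp = (F + m·l·θ̇²·sinθ)/(M+m) = (-1.813493 + 0.001973685)/1.087460 = -1.665826159
θ̈ = (g·sinθ − cosθ·temp)/(l·(4/3 − m·cos²θ/(M+m))) = 5.558578702
ẍ = temp − m·l·θ̈·cosθ/(M+m) = -2.529326723
Euler: x'=0.129497411+0.031402·1.222764903=0.167894674, ẋ'=1.222764903+0.031402·-2.529326723=1.143338985
       θ'=0.216492721+0.031402·0.230478855=0.223730218, θ̇'=0.230478855+0.031402·5.558578702=0.405029343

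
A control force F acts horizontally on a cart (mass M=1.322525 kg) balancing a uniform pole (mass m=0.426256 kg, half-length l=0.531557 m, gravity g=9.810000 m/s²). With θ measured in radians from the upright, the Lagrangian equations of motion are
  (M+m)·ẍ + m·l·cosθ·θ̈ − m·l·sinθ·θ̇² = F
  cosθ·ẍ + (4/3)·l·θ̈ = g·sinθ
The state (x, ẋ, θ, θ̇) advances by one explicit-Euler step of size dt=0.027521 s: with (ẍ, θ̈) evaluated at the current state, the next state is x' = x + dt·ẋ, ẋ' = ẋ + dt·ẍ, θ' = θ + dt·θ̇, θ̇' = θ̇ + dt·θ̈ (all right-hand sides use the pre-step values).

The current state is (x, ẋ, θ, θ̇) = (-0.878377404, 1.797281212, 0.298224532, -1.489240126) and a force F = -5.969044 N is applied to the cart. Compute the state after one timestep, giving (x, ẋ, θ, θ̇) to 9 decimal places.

sinθ=0.293823572, cosθ=0.955859670
temp = (F + m·l·θ̇²·sinθ)/(M+m) = (-5.969044 + 0.147651016)/1.748781 = -3.328829044
θ̈ = (g·sinθ − cosθ·temp)/(l·(4/3 − m·cos²θ/(M+m))) = 10.272140549
ẍ = temp − m·l·θ̈·cosθ/(M+m) = -4.600983992
Euler: x'=-0.878377404+0.027521·1.797281212=-0.828914428, ẋ'=1.797281212+0.027521·-4.600983992=1.670657532
       θ'=0.298224532+0.027521·-1.489240126=0.257239154, θ̇'=-1.489240126+0.027521·10.272140549=-1.206540546

(-0.828914428, 1.670657532, 0.257239154, -1.206540546)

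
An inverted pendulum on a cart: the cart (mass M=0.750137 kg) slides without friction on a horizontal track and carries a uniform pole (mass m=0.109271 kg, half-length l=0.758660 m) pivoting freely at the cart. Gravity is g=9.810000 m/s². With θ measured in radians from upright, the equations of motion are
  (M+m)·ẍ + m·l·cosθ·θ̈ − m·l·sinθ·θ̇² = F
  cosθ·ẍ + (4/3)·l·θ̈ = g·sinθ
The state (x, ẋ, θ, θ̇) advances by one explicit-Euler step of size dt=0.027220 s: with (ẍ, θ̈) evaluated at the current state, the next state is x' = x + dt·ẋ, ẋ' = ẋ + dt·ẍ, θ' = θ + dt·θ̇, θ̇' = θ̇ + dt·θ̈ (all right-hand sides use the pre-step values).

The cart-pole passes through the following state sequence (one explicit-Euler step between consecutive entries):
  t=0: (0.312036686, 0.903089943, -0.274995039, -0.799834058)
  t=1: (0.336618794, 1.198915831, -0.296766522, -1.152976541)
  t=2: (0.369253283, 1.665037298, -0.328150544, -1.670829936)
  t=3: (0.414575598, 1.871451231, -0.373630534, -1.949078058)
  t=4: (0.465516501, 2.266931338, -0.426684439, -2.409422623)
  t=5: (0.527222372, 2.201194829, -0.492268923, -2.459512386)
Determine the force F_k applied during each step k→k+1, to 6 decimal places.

step 0→1:
  ẍ = (ẋ'−ẋ)/dt = (1.198915831−0.903089943)/0.027220 = 10.867961
  θ̈ = (θ̇'−θ̇)/dt = (-1.152976541−-0.799834058)/0.027220 = -12.973640
  sinθ=-0.271542, cosθ=0.962427
  F = (M+m)·ẍ + m·l·cosθ·θ̈ − m·l·sinθ·θ̇² = 9.340012 + -1.035098 − -0.014401 = 8.319315
step 1→2:
  ẍ = (ẋ'−ẋ)/dt = (1.665037298−1.198915831)/0.027220 = 17.124227
  θ̈ = (θ̇'−θ̇)/dt = (-1.670829936−-1.152976541)/0.027220 = -19.024739
  sinθ=-0.292430, cosθ=0.956287
  F = (M+m)·ẍ + m·l·cosθ·θ̈ − m·l·sinθ·θ̇² = 14.716698 + -1.508201 − -0.032227 = 13.240724
step 2→3:
  ẍ = (ẋ'−ẋ)/dt = (1.871451231−1.665037298)/0.027220 = 7.583172
  θ̈ = (θ̇'−θ̇)/dt = (-1.949078058−-1.670829936)/0.027220 = -10.222194
  sinθ=-0.322293, cosθ=0.946640
  F = (M+m)·ẍ + m·l·cosθ·θ̈ − m·l·sinθ·θ̇² = 6.517038 + -0.802197 − -0.074588 = 5.789429
step 3→4:
  ẍ = (ẋ'−ẋ)/dt = (2.266931338−1.871451231)/0.027220 = 14.529027
  θ̈ = (θ̇'−θ̇)/dt = (-2.409422623−-1.949078058)/0.027220 = -16.911997
  sinθ=-0.364998, cosθ=0.931008
  F = (M+m)·ẍ + m·l·cosθ·θ̈ − m·l·sinθ·θ̇² = 12.486362 + -1.305271 − -0.114948 = 11.296039
step 4→5:
  ẍ = (ẋ'−ẋ)/dt = (2.201194829−2.266931338)/0.027220 = -2.415008
  θ̈ = (θ̇'−θ̇)/dt = (-2.459512386−-2.409422623)/0.027220 = -1.840182
  sinθ=-0.413855, cosθ=0.910343
  F = (M+m)·ẍ + m·l·cosθ·θ̈ − m·l·sinθ·θ̇² = -2.075477 + -0.138873 − -0.199171 = -2.015179

F_0 = 8.319315 N
F_1 = 13.240724 N
F_2 = 5.789429 N
F_3 = 11.296039 N
F_4 = -2.015179 N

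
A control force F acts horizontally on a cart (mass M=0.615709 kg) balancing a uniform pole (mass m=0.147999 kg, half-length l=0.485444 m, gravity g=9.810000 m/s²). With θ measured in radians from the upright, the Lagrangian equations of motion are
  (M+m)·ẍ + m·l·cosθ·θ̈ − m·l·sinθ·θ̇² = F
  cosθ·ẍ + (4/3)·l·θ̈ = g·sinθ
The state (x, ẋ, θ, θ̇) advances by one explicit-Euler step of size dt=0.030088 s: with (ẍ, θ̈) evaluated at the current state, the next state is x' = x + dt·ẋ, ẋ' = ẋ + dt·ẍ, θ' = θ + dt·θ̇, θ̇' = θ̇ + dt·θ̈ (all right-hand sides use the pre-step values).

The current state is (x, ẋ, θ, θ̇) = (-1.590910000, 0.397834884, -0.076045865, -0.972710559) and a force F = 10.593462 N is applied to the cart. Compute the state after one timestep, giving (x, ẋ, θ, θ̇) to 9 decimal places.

(-1.578939944, 0.889245111, -0.105312780, -1.764379100)

sinθ=-0.075972591, cosθ=0.997109906
temp = (F + m·l·θ̇²·sinθ)/(M+m) = (10.593462 + -0.005164427)/0.763708 = 13.864327169
θ̈ = (g·sinθ − cosθ·temp)/(l·(4/3 − m·cos²θ/(M+m))) = -26.311770178
ẍ = temp − m·l·θ̈·cosθ/(M+m) = 16.332432424
Euler: x'=-1.590910000+0.030088·0.397834884=-1.578939944, ẋ'=0.397834884+0.030088·16.332432424=0.889245111
       θ'=-0.076045865+0.030088·-0.972710559=-0.105312780, θ̇'=-0.972710559+0.030088·-26.311770178=-1.764379100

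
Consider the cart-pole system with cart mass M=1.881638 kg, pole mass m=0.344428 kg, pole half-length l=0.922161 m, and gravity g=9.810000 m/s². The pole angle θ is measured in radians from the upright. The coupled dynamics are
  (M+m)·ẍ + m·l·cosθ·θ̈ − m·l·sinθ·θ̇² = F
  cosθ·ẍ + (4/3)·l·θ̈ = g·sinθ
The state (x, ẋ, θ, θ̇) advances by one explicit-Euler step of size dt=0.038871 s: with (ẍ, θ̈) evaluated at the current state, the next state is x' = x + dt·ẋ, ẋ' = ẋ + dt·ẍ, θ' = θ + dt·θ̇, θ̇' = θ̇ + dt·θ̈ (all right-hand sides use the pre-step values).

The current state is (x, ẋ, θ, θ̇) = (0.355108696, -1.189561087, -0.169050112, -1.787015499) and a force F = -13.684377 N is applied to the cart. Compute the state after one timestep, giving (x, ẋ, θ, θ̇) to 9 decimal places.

sinθ=-0.168246078, cosθ=0.985745027
temp = (F + m·l·θ̇²·sinθ)/(M+m) = (-13.684377 + -0.170650195)/2.226066 = -6.223996591
θ̈ = (g·sinθ − cosθ·temp)/(l·(4/3 − m·cos²θ/(M+m))) = 4.111061523
ẍ = temp − m·l·θ̈·cosθ/(M+m) = -6.802206773
Euler: x'=0.355108696+0.038871·-1.189561087=0.308869267, ẋ'=-1.189561087+0.038871·-6.802206773=-1.453969666
       θ'=-0.169050112+0.038871·-1.787015499=-0.238513191, θ̇'=-1.787015499+0.038871·4.111061523=-1.627214427

(0.308869267, -1.453969666, -0.238513191, -1.627214427)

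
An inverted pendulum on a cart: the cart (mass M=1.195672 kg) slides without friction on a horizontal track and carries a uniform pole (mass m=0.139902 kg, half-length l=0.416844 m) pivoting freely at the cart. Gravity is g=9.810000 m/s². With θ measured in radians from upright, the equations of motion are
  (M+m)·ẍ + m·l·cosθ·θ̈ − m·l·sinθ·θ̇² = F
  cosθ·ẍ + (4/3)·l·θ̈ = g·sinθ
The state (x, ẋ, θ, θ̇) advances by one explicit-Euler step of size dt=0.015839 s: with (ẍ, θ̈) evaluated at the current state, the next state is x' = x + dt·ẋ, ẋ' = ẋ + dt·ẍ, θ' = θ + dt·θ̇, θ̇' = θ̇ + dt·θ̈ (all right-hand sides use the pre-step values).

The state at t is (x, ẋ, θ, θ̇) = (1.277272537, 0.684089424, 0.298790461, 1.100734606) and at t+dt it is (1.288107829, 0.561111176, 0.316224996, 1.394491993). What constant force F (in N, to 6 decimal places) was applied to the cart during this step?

ẍ = (ẋ'−ẋ)/dt = (0.561111176−0.684089424)/0.015839 = -7.764268
θ̈ = (θ̇'−θ̇)/dt = (1.394491993−1.100734606)/0.015839 = 18.546460
sinθ=0.294364, cosθ=0.955693
F = (M+m)·ẍ + m·l·cosθ·θ̈ − m·l·sinθ·θ̇² = -10.369755 + 1.033658 − 0.020799 = -9.356896

F = -9.356896 N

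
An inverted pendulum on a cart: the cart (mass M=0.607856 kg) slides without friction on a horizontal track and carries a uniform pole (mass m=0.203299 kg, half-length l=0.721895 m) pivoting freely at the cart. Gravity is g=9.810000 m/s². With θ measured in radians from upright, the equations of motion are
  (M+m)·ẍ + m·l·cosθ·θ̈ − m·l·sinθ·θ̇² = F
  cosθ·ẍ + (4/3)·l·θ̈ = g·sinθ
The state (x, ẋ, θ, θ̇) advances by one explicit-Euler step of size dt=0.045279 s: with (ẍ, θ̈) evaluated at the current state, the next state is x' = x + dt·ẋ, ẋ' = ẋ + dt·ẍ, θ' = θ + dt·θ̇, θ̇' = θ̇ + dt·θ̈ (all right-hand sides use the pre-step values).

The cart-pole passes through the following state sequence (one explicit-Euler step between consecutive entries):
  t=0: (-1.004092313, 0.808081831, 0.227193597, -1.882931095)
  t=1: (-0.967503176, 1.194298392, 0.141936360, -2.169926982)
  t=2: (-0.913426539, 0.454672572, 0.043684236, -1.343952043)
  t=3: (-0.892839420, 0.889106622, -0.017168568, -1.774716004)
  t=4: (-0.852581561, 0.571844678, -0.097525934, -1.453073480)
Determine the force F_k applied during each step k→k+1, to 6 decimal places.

F_0 = 5.895392 N
F_1 = -10.697583 N
F_2 = 6.376253 N
F_3 = -4.633314 N

step 0→1:
  ẍ = (ẋ'−ẋ)/dt = (1.194298392−0.808081831)/0.045279 = 8.529706
  θ̈ = (θ̇'−θ̇)/dt = (-2.169926982−-1.882931095)/0.045279 = -6.338388
  sinθ=0.225244, cosθ=0.974302
  F = (M+m)·ẍ + m·l·cosθ·θ̈ − m·l·sinθ·θ̇² = 6.918914 + -0.906321 − 0.117201 = 5.895392
step 1→2:
  ẍ = (ẋ'−ẋ)/dt = (0.454672572−1.194298392)/0.045279 = -16.334853
  θ̈ = (θ̇'−θ̇)/dt = (-1.343952043−-2.169926982)/0.045279 = 18.241899
  sinθ=0.141460, cosθ=0.989944
  F = (M+m)·ẍ + m·l·cosθ·θ̈ − m·l·sinθ·θ̇² = -13.250098 + 2.650269 − 0.097754 = -10.697583
step 2→3:
  ẍ = (ẋ'−ẋ)/dt = (0.889106622−0.454672572)/0.045279 = 9.594603
  θ̈ = (θ̇'−θ̇)/dt = (-1.774716004−-1.343952043)/0.045279 = -9.513548
  sinθ=0.043670, cosθ=0.999046
  F = (M+m)·ẍ + m·l·cosθ·θ̈ − m·l·sinθ·θ̇² = 7.782711 + -1.394881 − 0.011576 = 6.376253
step 3→4:
  ẍ = (ẋ'−ẋ)/dt = (0.571844678−0.889106622)/0.045279 = -7.006823
  θ̈ = (θ̇'−θ̇)/dt = (-1.453073480−-1.774716004)/0.045279 = 7.103570
  sinθ=-0.017168, cosθ=0.999853
  F = (M+m)·ẍ + m·l·cosθ·θ̈ − m·l·sinθ·θ̇² = -5.683620 + 1.042370 − -0.007936 = -4.633314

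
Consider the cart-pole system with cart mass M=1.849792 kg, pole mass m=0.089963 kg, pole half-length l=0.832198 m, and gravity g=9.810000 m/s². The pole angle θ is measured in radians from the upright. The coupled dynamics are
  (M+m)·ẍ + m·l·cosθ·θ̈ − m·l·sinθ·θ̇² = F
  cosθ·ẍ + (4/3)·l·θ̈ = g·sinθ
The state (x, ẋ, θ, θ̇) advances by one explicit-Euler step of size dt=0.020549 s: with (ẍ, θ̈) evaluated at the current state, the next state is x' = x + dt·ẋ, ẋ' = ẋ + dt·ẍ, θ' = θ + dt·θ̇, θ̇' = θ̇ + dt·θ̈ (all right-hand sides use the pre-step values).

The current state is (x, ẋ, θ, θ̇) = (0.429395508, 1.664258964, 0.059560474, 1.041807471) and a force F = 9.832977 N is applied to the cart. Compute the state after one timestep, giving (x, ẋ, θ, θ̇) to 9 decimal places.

(0.463594365, 1.771787240, 0.080968576, 0.955886063)

sinθ=0.059525266, cosθ=0.998226799
temp = (F + m·l·θ̇²·sinθ)/(M+m) = (9.832977 + 0.004836897)/1.939755 = 5.071678587
θ̈ = (g·sinθ − cosθ·temp)/(l·(4/3 − m·cos²θ/(M+m))) = -4.181293896
ẍ = temp − m·l·θ̈·cosθ/(M+m) = 5.232774171
Euler: x'=0.429395508+0.020549·1.664258964=0.463594365, ẋ'=1.664258964+0.020549·5.232774171=1.771787240
       θ'=0.059560474+0.020549·1.041807471=0.080968576, θ̇'=1.041807471+0.020549·-4.181293896=0.955886063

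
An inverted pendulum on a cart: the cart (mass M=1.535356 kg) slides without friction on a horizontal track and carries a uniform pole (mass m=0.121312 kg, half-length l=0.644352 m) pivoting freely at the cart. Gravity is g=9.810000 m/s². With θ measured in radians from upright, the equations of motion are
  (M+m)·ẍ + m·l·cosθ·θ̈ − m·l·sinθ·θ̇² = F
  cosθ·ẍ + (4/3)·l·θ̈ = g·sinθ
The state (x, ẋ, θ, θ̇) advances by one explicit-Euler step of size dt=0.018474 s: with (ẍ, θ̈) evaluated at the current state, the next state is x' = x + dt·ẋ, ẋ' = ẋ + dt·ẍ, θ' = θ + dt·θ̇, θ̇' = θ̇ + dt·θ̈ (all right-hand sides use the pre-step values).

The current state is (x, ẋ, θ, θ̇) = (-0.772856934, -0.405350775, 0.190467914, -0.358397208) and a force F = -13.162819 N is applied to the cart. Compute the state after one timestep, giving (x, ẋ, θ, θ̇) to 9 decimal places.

(-0.780345384, -0.562271524, 0.183846884, -0.139115147)

sinθ=0.189318368, cosθ=0.981915758
temp = (F + m·l·θ̇²·sinθ)/(M+m) = (-13.162819 + 0.001900855)/1.656668 = -7.944209791
θ̈ = (g·sinθ − cosθ·temp)/(l·(4/3 − m·cos²θ/(M+m))) = 11.869766193
ẍ = temp − m·l·θ̈·cosθ/(M+m) = -8.494140350
Euler: x'=-0.772856934+0.018474·-0.405350775=-0.780345384, ẋ'=-0.405350775+0.018474·-8.494140350=-0.562271524
       θ'=0.190467914+0.018474·-0.358397208=0.183846884, θ̇'=-0.358397208+0.018474·11.869766193=-0.139115147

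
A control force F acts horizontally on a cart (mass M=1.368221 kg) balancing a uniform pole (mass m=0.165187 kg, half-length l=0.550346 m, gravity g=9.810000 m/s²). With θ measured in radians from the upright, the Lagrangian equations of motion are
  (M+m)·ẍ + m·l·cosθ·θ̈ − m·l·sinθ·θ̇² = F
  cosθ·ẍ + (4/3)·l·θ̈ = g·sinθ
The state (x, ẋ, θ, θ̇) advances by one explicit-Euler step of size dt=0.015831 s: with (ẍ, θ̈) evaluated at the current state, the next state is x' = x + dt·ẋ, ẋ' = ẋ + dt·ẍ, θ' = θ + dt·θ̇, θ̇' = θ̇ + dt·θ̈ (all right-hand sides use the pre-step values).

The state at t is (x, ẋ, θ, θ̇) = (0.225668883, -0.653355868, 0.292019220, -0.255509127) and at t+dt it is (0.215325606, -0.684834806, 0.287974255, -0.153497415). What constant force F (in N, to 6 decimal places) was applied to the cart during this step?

F = -2.489788 N

ẍ = (ẋ'−ẋ)/dt = (-0.684834806−-0.653355868)/0.015831 = -1.988436
θ̈ = (θ̇'−θ̇)/dt = (-0.153497415−-0.255509127)/0.015831 = 6.443795
sinθ=0.287887, cosθ=0.957665
F = (M+m)·ẍ + m·l·cosθ·θ̈ − m·l·sinθ·θ̇² = -3.049084 + 0.561005 − 0.001709 = -2.489788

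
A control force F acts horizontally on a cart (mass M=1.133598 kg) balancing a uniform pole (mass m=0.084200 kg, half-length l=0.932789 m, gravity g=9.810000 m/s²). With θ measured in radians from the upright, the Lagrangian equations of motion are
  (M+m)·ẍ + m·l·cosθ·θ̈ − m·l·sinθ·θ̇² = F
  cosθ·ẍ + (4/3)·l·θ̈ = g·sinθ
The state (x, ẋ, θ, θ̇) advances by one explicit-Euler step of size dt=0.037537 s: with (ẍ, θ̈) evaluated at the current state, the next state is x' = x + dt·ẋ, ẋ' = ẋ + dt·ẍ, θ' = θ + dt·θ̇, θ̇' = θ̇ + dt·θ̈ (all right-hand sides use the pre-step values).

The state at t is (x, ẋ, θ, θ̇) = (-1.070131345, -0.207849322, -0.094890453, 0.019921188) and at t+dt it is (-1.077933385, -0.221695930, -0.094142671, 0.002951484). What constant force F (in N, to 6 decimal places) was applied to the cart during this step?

F = -0.484564 N

ẍ = (ẋ'−ẋ)/dt = (-0.221695930−-0.207849322)/0.037537 = -0.368879
θ̈ = (θ̇'−θ̇)/dt = (0.002951484−0.019921188)/0.037537 = -0.452079
sinθ=-0.094748, cosθ=0.995501
F = (M+m)·ẍ + m·l·cosθ·θ̈ − m·l·sinθ·θ̇² = -0.449220 + -0.035347 − -0.000003 = -0.484564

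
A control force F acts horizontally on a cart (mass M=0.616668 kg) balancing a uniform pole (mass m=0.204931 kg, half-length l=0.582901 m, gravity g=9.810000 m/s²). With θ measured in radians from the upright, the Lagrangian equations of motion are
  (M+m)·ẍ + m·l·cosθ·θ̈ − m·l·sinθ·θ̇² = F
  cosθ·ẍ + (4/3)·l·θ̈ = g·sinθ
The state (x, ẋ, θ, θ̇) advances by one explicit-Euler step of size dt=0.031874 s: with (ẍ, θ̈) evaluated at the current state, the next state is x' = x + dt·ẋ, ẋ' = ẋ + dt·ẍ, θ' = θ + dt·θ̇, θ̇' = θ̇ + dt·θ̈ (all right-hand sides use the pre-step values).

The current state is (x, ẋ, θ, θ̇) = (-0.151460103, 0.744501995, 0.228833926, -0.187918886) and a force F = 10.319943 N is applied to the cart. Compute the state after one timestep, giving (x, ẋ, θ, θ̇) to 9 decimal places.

sinθ=0.226842002, cosθ=0.973931572
temp = (F + m·l·θ̇²·sinθ)/(M+m) = (10.319943 + 0.000956901)/0.821599 = 12.561967457
θ̈ = (g·sinθ − cosθ·temp)/(l·(4/3 − m·cos²θ/(M+m))) = -15.656703737
ẍ = temp − m·l·θ̈·cosθ/(M+m) = 14.778996262
Euler: x'=-0.151460103+0.031874·0.744501995=-0.127729846, ẋ'=0.744501995+0.031874·14.778996262=1.215567722
       θ'=0.228833926+0.031874·-0.187918886=0.222844199, θ̇'=-0.187918886+0.031874·-15.656703737=-0.686960661

(-0.127729846, 1.215567722, 0.222844199, -0.686960661)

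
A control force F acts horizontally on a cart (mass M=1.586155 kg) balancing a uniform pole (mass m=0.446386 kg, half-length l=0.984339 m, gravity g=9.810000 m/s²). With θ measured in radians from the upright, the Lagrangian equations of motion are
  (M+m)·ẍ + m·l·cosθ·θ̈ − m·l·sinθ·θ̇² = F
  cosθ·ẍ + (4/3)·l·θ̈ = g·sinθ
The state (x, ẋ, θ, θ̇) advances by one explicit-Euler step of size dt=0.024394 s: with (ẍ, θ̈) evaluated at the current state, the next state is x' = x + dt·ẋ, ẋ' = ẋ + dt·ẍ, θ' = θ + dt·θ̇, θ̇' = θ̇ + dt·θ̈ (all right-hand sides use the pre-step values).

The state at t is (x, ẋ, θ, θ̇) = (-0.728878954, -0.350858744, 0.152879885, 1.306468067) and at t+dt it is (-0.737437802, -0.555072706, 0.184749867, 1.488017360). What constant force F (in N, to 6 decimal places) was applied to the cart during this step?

F = -13.897592 N

ẍ = (ẋ'−ẋ)/dt = (-0.555072706−-0.350858744)/0.024394 = -8.371483
θ̈ = (θ̇'−θ̇)/dt = (1.488017360−1.306468067)/0.024394 = 7.442375
sinθ=0.152285, cosθ=0.988337
F = (M+m)·ẍ + m·l·cosθ·θ̈ − m·l·sinθ·θ̇² = -17.015383 + 3.232002 − 0.114212 = -13.897592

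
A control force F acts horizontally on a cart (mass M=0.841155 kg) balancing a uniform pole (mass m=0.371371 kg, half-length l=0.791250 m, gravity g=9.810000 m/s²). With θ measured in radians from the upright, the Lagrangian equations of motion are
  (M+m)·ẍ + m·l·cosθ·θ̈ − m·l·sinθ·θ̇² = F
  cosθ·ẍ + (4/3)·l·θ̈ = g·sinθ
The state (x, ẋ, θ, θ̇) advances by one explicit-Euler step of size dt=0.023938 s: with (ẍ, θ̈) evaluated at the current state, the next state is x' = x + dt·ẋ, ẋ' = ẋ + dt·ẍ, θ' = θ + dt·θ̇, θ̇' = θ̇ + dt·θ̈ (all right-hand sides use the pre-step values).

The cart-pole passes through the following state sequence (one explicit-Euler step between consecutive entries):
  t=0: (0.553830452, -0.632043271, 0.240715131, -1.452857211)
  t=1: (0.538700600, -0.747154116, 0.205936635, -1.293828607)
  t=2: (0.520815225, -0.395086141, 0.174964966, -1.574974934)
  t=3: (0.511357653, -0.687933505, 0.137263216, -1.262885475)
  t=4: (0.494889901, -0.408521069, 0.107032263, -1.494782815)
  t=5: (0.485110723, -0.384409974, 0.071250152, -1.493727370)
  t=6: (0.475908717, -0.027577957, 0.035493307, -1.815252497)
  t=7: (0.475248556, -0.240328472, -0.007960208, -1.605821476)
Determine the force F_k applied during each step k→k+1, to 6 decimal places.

F_0 = -4.082702 N
F_1 = 14.354387 N
F_2 = -11.187895 N
F_3 = 11.269041 N
F_4 = 1.164036 N
F_5 = 14.091036 N
F_6 = -8.241543 N

step 0→1:
  ẍ = (ẋ'−ẋ)/dt = (-0.747154116−-0.632043271)/0.023938 = -4.808708
  θ̈ = (θ̇'−θ̇)/dt = (-1.293828607−-1.452857211)/0.023938 = 6.643354
  sinθ=0.238397, cosθ=0.971168
  F = (M+m)·ẍ + m·l·cosθ·θ̈ − m·l·sinθ·θ̇² = -5.830683 + 1.895847 − 0.147866 = -4.082702
step 1→2:
  ẍ = (ẋ'−ẋ)/dt = (-0.395086141−-0.747154116)/0.023938 = 14.707493
  θ̈ = (θ̇'−θ̇)/dt = (-1.574974934−-1.293828607)/0.023938 = -11.744771
  sinθ=0.204484, cosθ=0.978870
  F = (M+m)·ẍ + m·l·cosθ·θ̈ − m·l·sinθ·θ̇² = 17.833218 + -3.378246 − 0.100585 = 14.354387
step 2→3:
  ẍ = (ẋ'−ẋ)/dt = (-0.687933505−-0.395086141)/0.023938 = -12.233577
  θ̈ = (θ̇'−θ̇)/dt = (-1.262885475−-1.574974934)/0.023938 = 13.037407
  sinθ=0.174074, cosθ=0.984733
  F = (M+m)·ẍ + m·l·cosθ·θ̈ − m·l·sinθ·θ̇² = -14.833530 + 3.772518 − 0.126883 = -11.187895
step 3→4:
  ẍ = (ẋ'−ẋ)/dt = (-0.408521069−-0.687933505)/0.023938 = 11.672338
  θ̈ = (θ̇'−θ̇)/dt = (-1.494782815−-1.262885475)/0.023938 = -9.687415
  sinθ=0.136833, cosθ=0.990594
  F = (M+m)·ẍ + m·l·cosθ·θ̈ − m·l·sinθ·θ̇² = 14.153014 + -2.819846 − 0.064127 = 11.269041
step 4→5:
  ẍ = (ẋ'−ẋ)/dt = (-0.384409974−-0.408521069)/0.023938 = 1.007231
  θ̈ = (θ̇'−θ̇)/dt = (-1.493727370−-1.494782815)/0.023938 = 0.044091
  sinθ=0.106828, cosθ=0.994278
  F = (M+m)·ẍ + m·l·cosθ·θ̈ − m·l·sinθ·θ̇² = 1.221294 + 0.012882 − 0.070140 = 1.164036
step 5→6:
  ẍ = (ẋ'−ẋ)/dt = (-0.027577957−-0.384409974)/0.023938 = 14.906509
  θ̈ = (θ̇'−θ̇)/dt = (-1.815252497−-1.493727370)/0.023938 = -13.431579
  sinθ=0.071190, cosθ=0.997463
  F = (M+m)·ẍ + m·l·cosθ·θ̈ − m·l·sinθ·θ̇² = 18.074530 + -3.936819 − 0.046675 = 14.091036
step 6→7:
  ẍ = (ẋ'−ẋ)/dt = (-0.240328472−-0.027577957)/0.023938 = -8.887564
  θ̈ = (θ̇'−θ̇)/dt = (-1.605821476−-1.815252497)/0.023938 = 8.748894
  sinθ=0.035486, cosθ=0.999370
  F = (M+m)·ẍ + m·l·cosθ·θ̈ − m·l·sinθ·θ̇² = -10.776403 + 2.569220 − 0.034360 = -8.241543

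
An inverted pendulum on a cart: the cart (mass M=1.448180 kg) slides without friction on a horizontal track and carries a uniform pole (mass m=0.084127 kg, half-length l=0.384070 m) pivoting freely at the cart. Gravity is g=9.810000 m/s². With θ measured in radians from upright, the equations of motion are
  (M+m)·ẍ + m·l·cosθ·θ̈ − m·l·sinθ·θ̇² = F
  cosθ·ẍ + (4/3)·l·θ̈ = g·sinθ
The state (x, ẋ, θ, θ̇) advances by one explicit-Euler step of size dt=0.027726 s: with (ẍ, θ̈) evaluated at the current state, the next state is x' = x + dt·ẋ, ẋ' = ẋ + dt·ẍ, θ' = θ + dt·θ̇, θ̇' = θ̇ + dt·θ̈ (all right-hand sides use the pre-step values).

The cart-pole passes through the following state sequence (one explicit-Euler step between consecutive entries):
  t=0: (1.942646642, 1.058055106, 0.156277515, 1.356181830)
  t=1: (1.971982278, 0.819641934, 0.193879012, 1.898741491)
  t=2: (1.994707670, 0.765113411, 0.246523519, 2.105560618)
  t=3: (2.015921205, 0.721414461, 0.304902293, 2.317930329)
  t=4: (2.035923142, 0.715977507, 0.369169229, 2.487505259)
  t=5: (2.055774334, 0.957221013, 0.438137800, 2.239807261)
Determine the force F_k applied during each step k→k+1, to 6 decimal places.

step 0→1:
  ẍ = (ẋ'−ẋ)/dt = (0.819641934−1.058055106)/0.027726 = -8.598903
  θ̈ = (θ̇'−θ̇)/dt = (1.898741491−1.356181830)/0.027726 = 19.568624
  sinθ=0.155642, cosθ=0.987814
  F = (M+m)·ẍ + m·l·cosθ·θ̈ − m·l·sinθ·θ̇² = -13.176159 + 0.624570 − 0.009249 = -12.560838
step 1→2:
  ẍ = (ẋ'−ẋ)/dt = (0.765113411−0.819641934)/0.027726 = -1.966693
  θ̈ = (θ̇'−θ̇)/dt = (2.105560618−1.898741491)/0.027726 = 7.459393
  sinθ=0.192667, cosθ=0.981264
  F = (M+m)·ẍ + m·l·cosθ·θ̈ − m·l·sinθ·θ̇² = -3.013577 + 0.236502 − 0.022443 = -2.799518
step 2→3:
  ẍ = (ẋ'−ẋ)/dt = (0.721414461−0.765113411)/0.027726 = -1.576100
  θ̈ = (θ̇'−θ̇)/dt = (2.317930329−2.105560618)/0.027726 = 7.659587
  sinθ=0.244034, cosθ=0.969767
  F = (M+m)·ẍ + m·l·cosθ·θ̈ − m·l·sinθ·θ̇² = -2.415069 + 0.240004 − 0.034957 = -2.210022
step 3→4:
  ẍ = (ẋ'−ẋ)/dt = (0.715977507−0.721414461)/0.027726 = -0.196096
  θ̈ = (θ̇'−θ̇)/dt = (2.487505259−2.317930329)/0.027726 = 6.116098
  sinθ=0.300200, cosθ=0.953876
  F = (M+m)·ẍ + m·l·cosθ·θ̈ − m·l·sinθ·θ̇² = -0.300479 + 0.188500 − 0.052114 = -0.164093
step 4→5:
  ẍ = (ẋ'−ẋ)/dt = (0.957221013−0.715977507)/0.027726 = 8.700985
  θ̈ = (θ̇'−θ̇)/dt = (2.239807261−2.487505259)/0.027726 = -8.933781
  sinθ=0.360841, cosθ=0.932627
  F = (M+m)·ẍ + m·l·cosθ·θ̈ − m·l·sinθ·θ̇² = 13.332580 + -0.269209 − 0.072142 = 12.991229

F_0 = -12.560838 N
F_1 = -2.799518 N
F_2 = -2.210022 N
F_3 = -0.164093 N
F_4 = 12.991229 N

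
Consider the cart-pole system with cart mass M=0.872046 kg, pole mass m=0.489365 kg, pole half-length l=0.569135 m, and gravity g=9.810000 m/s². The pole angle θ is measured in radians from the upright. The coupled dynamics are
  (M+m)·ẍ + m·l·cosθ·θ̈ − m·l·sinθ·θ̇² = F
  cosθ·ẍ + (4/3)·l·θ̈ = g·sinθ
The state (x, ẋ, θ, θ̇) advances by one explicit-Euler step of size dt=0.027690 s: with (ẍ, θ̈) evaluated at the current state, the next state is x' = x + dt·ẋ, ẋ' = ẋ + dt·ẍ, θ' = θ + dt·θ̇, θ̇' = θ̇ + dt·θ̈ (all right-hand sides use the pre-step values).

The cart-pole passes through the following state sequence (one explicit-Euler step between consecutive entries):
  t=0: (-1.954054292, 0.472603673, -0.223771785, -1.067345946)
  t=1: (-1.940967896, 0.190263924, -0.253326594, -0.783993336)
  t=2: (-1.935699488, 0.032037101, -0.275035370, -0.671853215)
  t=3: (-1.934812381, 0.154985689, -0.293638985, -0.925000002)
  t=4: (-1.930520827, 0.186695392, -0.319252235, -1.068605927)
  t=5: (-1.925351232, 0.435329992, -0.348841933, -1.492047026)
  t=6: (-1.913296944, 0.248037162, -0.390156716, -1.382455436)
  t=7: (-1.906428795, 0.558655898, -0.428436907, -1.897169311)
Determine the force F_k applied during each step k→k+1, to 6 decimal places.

F_0 = -11.032161 N
F_1 = -6.644560 N
F_2 = 3.628521 N
F_3 = 0.245411 N
F_4 = 8.280335 N
F_5 = -7.960623 N
F_6 = 10.686291 N

step 0→1:
  ẍ = (ẋ'−ẋ)/dt = (0.190263924−0.472603673)/0.027690 = -10.196452
  θ̈ = (θ̇'−θ̇)/dt = (-0.783993336−-1.067345946)/0.027690 = 10.233030
  sinθ=-0.221909, cosθ=0.975067
  F = (M+m)·ẍ + m·l·cosθ·θ̈ − m·l·sinθ·θ̇² = -13.881562 + 2.778991 − -0.070410 = -11.032161
step 1→2:
  ẍ = (ẋ'−ẋ)/dt = (0.032037101−0.190263924)/0.027690 = -5.714223
  θ̈ = (θ̇'−θ̇)/dt = (-0.671853215−-0.783993336)/0.027690 = 4.049842
  sinθ=-0.250626, cosθ=0.968084
  F = (M+m)·ẍ + m·l·cosθ·θ̈ − m·l·sinθ·θ̇² = -7.779405 + 1.091941 − -0.042904 = -6.644560
step 2→3:
  ẍ = (ẋ'−ẋ)/dt = (0.154985689−0.032037101)/0.027690 = 4.440180
  θ̈ = (θ̇'−θ̇)/dt = (-0.925000002−-0.671853215)/0.027690 = -9.142174
  sinθ=-0.271581, cosθ=0.962416
  F = (M+m)·ẍ + m·l·cosθ·θ̈ − m·l·sinθ·θ̇² = 6.044910 + -2.450532 − -0.034143 = 3.628521
step 3→4:
  ẍ = (ẋ'−ẋ)/dt = (0.186695392−0.154985689)/0.027690 = 1.145168
  θ̈ = (θ̇'−θ̇)/dt = (-1.068605927−-0.925000002)/0.027690 = -5.186202
  sinθ=-0.289437, cosθ=0.957197
  F = (M+m)·ẍ + m·l·cosθ·θ̈ − m·l·sinθ·θ̇² = 1.559044 + -1.382608 − -0.068974 = 0.245411
step 4→5:
  ẍ = (ẋ'−ẋ)/dt = (0.435329992−0.186695392)/0.027690 = 8.979220
  θ̈ = (θ̇'−θ̇)/dt = (-1.492047026−-1.068605927)/0.027690 = -15.292203
  sinθ=-0.313857, cosθ=0.949470
  F = (M+m)·ẍ + m·l·cosθ·θ̈ − m·l·sinθ·θ̇² = 12.224409 + -4.043893 − -0.099819 = 8.280335
step 5→6:
  ẍ = (ẋ'−ẋ)/dt = (0.248037162−0.435329992)/0.027690 = -6.763916
  θ̈ = (θ̇'−θ̇)/dt = (-1.382455436−-1.492047026)/0.027690 = 3.957804
  sinθ=-0.341810, cosθ=0.939769
  F = (M+m)·ẍ + m·l·cosθ·θ̈ − m·l·sinθ·θ̇² = -9.208469 + 1.035914 − -0.211933 = -7.960623
step 6→7:
  ẍ = (ẋ'−ẋ)/dt = (0.558655898−0.248037162)/0.027690 = 11.217723
  θ̈ = (θ̇'−θ̇)/dt = (-1.897169311−-1.382455436)/0.027690 = -18.588439
  sinθ=-0.380333, cosθ=0.924849
  F = (M+m)·ẍ + m·l·cosθ·θ̈ − m·l·sinθ·θ̇² = 15.271931 + -4.788089 − -0.202449 = 10.686291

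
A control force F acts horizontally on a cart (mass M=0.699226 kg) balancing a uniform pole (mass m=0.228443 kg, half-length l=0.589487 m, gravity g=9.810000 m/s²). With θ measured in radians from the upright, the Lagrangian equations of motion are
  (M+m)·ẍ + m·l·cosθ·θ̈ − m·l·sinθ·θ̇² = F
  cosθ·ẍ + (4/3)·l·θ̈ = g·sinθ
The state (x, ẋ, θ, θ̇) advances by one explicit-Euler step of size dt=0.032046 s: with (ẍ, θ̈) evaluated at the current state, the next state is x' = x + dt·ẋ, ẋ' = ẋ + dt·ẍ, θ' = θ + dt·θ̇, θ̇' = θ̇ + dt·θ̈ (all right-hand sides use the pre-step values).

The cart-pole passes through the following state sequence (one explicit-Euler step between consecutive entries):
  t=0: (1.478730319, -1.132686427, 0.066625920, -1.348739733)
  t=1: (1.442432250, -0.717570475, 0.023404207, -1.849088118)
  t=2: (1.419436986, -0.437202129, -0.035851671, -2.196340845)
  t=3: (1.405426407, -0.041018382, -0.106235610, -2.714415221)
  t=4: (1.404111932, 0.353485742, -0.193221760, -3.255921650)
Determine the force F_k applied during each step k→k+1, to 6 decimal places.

F_0 = 9.902579 N
F_1 = 6.646509 N
F_2 = 9.316368 N
F_3 = 9.262635 N

step 0→1:
  ẍ = (ẋ'−ẋ)/dt = (-0.717570475−-1.132686427)/0.032046 = 12.953752
  θ̈ = (θ̇'−θ̇)/dt = (-1.849088118−-1.348739733)/0.032046 = -15.613443
  sinθ=0.066577, cosθ=0.997781
  F = (M+m)·ẍ + m·l·cosθ·θ̈ − m·l·sinθ·θ̇² = 12.016795 + -2.097906 − 0.016309 = 9.902579
step 1→2:
  ẍ = (ẋ'−ẋ)/dt = (-0.437202129−-0.717570475)/0.032046 = 8.748934
  θ̈ = (θ̇'−θ̇)/dt = (-2.196340845−-1.849088118)/0.032046 = -10.836071
  sinθ=0.023402, cosθ=0.999726
  F = (M+m)·ẍ + m·l·cosθ·θ̈ − m·l·sinθ·θ̇² = 8.116115 + -1.458831 − 0.010775 = 6.646509
step 2→3:
  ẍ = (ẋ'−ẋ)/dt = (-0.041018382−-0.437202129)/0.032046 = 12.362970
  θ̈ = (θ̇'−θ̇)/dt = (-2.714415221−-2.196340845)/0.032046 = -16.166585
  sinθ=-0.035844, cosθ=0.999357
  F = (M+m)·ẍ + m·l·cosθ·θ̈ − m·l·sinθ·θ̇² = 11.468744 + -2.175661 − -0.023285 = 9.316368
step 3→4:
  ẍ = (ẋ'−ẋ)/dt = (0.353485742−-0.041018382)/0.032046 = 12.310557
  θ̈ = (θ̇'−θ̇)/dt = (-3.255921650−-2.714415221)/0.032046 = -16.897785
  sinθ=-0.106036, cosθ=0.994362
  F = (M+m)·ẍ + m·l·cosθ·θ̈ − m·l·sinθ·θ̇² = 11.420123 + -2.262698 − -0.105210 = 9.262635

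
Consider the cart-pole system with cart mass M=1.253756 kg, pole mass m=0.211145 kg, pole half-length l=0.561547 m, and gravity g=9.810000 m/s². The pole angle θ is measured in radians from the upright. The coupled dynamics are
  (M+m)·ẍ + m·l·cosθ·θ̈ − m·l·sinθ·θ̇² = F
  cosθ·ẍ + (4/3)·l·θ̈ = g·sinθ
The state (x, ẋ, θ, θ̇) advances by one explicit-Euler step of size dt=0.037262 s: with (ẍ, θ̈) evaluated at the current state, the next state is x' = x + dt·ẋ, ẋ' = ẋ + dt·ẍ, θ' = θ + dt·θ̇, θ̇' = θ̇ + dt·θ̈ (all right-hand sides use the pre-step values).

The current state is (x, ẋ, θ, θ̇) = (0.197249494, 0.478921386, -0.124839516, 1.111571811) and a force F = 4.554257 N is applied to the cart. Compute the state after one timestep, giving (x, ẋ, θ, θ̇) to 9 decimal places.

(0.215095063, 0.613507342, -0.083420127, 0.872428001)

sinθ=-0.124515500, cosθ=0.992217663
temp = (F + m·l·θ̇²·sinθ)/(M+m) = (4.554257 + -0.018241703)/1.464901 = 3.096465425
θ̈ = (g·sinθ − cosθ·temp)/(l·(4/3 − m·cos²θ/(M+m))) = -6.417900547
ẍ = temp − m·l·θ̈·cosθ/(M+m) = 3.611882229
Euler: x'=0.197249494+0.037262·0.478921386=0.215095063, ẋ'=0.478921386+0.037262·3.611882229=0.613507342
       θ'=-0.124839516+0.037262·1.111571811=-0.083420127, θ̇'=1.111571811+0.037262·-6.417900547=0.872428001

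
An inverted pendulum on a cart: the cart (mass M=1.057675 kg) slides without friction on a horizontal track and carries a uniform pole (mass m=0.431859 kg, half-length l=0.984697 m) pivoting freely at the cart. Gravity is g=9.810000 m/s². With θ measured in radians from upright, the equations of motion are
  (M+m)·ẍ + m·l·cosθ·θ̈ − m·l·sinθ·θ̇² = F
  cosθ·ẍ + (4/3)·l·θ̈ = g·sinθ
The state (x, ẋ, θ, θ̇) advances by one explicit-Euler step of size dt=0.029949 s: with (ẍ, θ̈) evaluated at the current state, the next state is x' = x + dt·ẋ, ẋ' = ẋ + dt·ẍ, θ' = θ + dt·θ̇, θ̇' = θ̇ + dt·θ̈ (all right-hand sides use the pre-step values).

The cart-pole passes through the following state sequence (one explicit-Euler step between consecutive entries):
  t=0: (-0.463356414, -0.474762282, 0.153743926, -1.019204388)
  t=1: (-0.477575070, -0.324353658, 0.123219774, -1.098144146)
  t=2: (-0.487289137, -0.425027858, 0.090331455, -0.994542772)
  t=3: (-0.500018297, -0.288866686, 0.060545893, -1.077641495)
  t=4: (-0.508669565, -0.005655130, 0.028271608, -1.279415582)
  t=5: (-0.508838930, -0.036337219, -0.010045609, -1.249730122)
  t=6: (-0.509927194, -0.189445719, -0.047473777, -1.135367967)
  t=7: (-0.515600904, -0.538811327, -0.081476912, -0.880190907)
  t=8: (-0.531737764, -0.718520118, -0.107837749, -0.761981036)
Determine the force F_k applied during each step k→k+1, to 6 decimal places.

step 0→1:
  ẍ = (ẋ'−ẋ)/dt = (-0.324353658−-0.474762282)/0.029949 = 5.022158
  θ̈ = (θ̇'−θ̇)/dt = (-1.098144146−-1.019204388)/0.029949 = -2.635806
  sinθ=0.153139, cosθ=0.988205
  F = (M+m)·ẍ + m·l·cosθ·θ̈ − m·l·sinθ·θ̇² = 7.480676 + -1.107656 − 0.067648 = 6.305372
step 1→2:
  ẍ = (ẋ'−ẋ)/dt = (-0.425027858−-0.324353658)/0.029949 = -3.361521
  θ̈ = (θ̇'−θ̇)/dt = (-0.994542772−-1.098144146)/0.029949 = 3.459260
  sinθ=0.122908, cosθ=0.992418
  F = (M+m)·ẍ + m·l·cosθ·θ̈ − m·l·sinθ·θ̇² = -5.007100 + 1.459898 − 0.063030 = -3.610232
step 2→3:
  ẍ = (ẋ'−ẋ)/dt = (-0.288866686−-0.425027858)/0.029949 = 4.546435
  θ̈ = (θ̇'−θ̇)/dt = (-1.077641495−-0.994542772)/0.029949 = -2.774674
  sinθ=0.090209, cosθ=0.995923
  F = (M+m)·ẍ + m·l·cosθ·θ̈ − m·l·sinθ·θ̇² = 6.772069 + -1.175120 − 0.037944 = 5.559005
step 3→4:
  ẍ = (ẋ'−ẋ)/dt = (-0.005655130−-0.288866686)/0.029949 = 9.456461
  θ̈ = (θ̇'−θ̇)/dt = (-1.279415582−-1.077641495)/0.029949 = -6.737256
  sinθ=0.060509, cosθ=0.998168
  F = (M+m)·ẍ + m·l·cosθ·θ̈ − m·l·sinθ·θ̇² = 14.085720 + -2.859770 − 0.029882 = 11.196068
step 4→5:
  ẍ = (ẋ'−ẋ)/dt = (-0.036337219−-0.005655130)/0.029949 = -1.024478
  θ̈ = (θ̇'−θ̇)/dt = (-1.249730122−-1.279415582)/0.029949 = 0.991200
  sinθ=0.028268, cosθ=0.999600
  F = (M+m)·ẍ + m·l·cosθ·θ̈ − m·l·sinθ·θ̇² = -1.525995 + 0.421340 − 0.019677 = -1.124332
step 5→6:
  ẍ = (ẋ'−ẋ)/dt = (-0.189445719−-0.036337219)/0.029949 = -5.112308
  θ̈ = (θ̇'−θ̇)/dt = (-1.135367967−-1.249730122)/0.029949 = 3.818563
  sinθ=-0.010045, cosθ=0.999950
  F = (M+m)·ẍ + m·l·cosθ·θ̈ − m·l·sinθ·θ̇² = -7.614956 + 1.623763 − -0.006672 = -5.984521
step 6→7:
  ẍ = (ẋ'−ẋ)/dt = (-0.538811327−-0.189445719)/0.029949 = -11.665351
  θ̈ = (θ̇'−θ̇)/dt = (-0.880190907−-1.135367967)/0.029949 = 8.520387
  sinθ=-0.047456, cosθ=0.998873
  F = (M+m)·ẍ + m·l·cosθ·θ̈ − m·l·sinθ·θ̇² = -17.375937 + 3.619214 − -0.026014 = -13.730709
step 7→8:
  ẍ = (ẋ'−ẋ)/dt = (-0.718520118−-0.538811327)/0.029949 = -6.000494
  θ̈ = (θ̇'−θ̇)/dt = (-0.761981036−-0.880190907)/0.029949 = 3.947039
  sinθ=-0.081387, cosθ=0.996683
  F = (M+m)·ẍ + m·l·cosθ·θ̈ − m·l·sinθ·θ̇² = -8.937940 + 1.672911 − -0.026813 = -7.238215

F_0 = 6.305372 N
F_1 = -3.610232 N
F_2 = 5.559005 N
F_3 = 11.196068 N
F_4 = -1.124332 N
F_5 = -5.984521 N
F_6 = -13.730709 N
F_7 = -7.238215 N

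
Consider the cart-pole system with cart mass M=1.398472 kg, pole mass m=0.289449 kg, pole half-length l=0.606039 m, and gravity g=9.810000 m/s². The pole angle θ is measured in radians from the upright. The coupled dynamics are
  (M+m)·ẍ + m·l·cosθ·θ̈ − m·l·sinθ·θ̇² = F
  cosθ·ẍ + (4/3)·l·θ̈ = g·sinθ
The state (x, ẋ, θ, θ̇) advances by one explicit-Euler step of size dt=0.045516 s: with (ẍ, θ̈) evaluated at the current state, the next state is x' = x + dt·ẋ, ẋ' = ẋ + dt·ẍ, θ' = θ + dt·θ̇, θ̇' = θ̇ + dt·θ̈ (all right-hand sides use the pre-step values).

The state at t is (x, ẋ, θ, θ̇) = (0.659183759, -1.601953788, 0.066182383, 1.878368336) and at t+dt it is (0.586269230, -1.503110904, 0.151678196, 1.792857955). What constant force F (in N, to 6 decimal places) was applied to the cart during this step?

F = 3.295737 N

ẍ = (ẋ'−ẋ)/dt = (-1.503110904−-1.601953788)/0.045516 = 2.171607
θ̈ = (θ̇'−θ̇)/dt = (1.792857955−1.878368336)/0.045516 = -1.878688
sinθ=0.066134, cosθ=0.997811
F = (M+m)·ẍ + m·l·cosθ·θ̈ − m·l·sinθ·θ̇² = 3.665502 + -0.328833 − 0.040932 = 3.295737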